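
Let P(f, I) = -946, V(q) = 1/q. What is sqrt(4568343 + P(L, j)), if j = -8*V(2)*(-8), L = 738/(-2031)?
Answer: sqrt(4567397) ≈ 2137.1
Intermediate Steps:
L = -246/677 (L = 738*(-1/2031) = -246/677 ≈ -0.36337)
V(q) = 1/q
j = 32 (j = -8/2*(-8) = -8*1/2*(-8) = -4*(-8) = 32)
sqrt(4568343 + P(L, j)) = sqrt(4568343 - 946) = sqrt(4567397)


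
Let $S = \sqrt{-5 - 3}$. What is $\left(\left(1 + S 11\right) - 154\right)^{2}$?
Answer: $22441 - 6732 i \sqrt{2} \approx 22441.0 - 9520.5 i$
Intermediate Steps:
$S = 2 i \sqrt{2}$ ($S = \sqrt{-8} = 2 i \sqrt{2} \approx 2.8284 i$)
$\left(\left(1 + S 11\right) - 154\right)^{2} = \left(\left(1 + 2 i \sqrt{2} \cdot 11\right) - 154\right)^{2} = \left(\left(1 + 22 i \sqrt{2}\right) - 154\right)^{2} = \left(-153 + 22 i \sqrt{2}\right)^{2}$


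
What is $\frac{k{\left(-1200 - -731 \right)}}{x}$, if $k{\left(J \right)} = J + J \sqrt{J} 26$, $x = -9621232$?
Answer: $\frac{469}{9621232} + \frac{6097 i \sqrt{469}}{4810616} \approx 4.8746 \cdot 10^{-5} + 0.027447 i$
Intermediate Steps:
$k{\left(J \right)} = J + 26 J^{\frac{3}{2}}$ ($k{\left(J \right)} = J + J^{\frac{3}{2}} \cdot 26 = J + 26 J^{\frac{3}{2}}$)
$\frac{k{\left(-1200 - -731 \right)}}{x} = \frac{\left(-1200 - -731\right) + 26 \left(-1200 - -731\right)^{\frac{3}{2}}}{-9621232} = \left(\left(-1200 + 731\right) + 26 \left(-1200 + 731\right)^{\frac{3}{2}}\right) \left(- \frac{1}{9621232}\right) = \left(-469 + 26 \left(-469\right)^{\frac{3}{2}}\right) \left(- \frac{1}{9621232}\right) = \left(-469 + 26 \left(- 469 i \sqrt{469}\right)\right) \left(- \frac{1}{9621232}\right) = \left(-469 - 12194 i \sqrt{469}\right) \left(- \frac{1}{9621232}\right) = \frac{469}{9621232} + \frac{6097 i \sqrt{469}}{4810616}$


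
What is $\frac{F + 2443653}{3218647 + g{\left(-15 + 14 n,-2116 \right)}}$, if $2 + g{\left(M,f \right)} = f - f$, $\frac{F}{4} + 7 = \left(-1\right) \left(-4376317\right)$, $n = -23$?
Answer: $\frac{19948893}{3218645} \approx 6.1979$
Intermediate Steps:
$F = 17505240$ ($F = -28 + 4 \left(\left(-1\right) \left(-4376317\right)\right) = -28 + 4 \cdot 4376317 = -28 + 17505268 = 17505240$)
$g{\left(M,f \right)} = -2$ ($g{\left(M,f \right)} = -2 + \left(f - f\right) = -2 + 0 = -2$)
$\frac{F + 2443653}{3218647 + g{\left(-15 + 14 n,-2116 \right)}} = \frac{17505240 + 2443653}{3218647 - 2} = \frac{19948893}{3218645}$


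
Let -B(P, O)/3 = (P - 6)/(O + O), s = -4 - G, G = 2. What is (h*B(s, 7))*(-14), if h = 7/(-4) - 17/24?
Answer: 177/2 ≈ 88.500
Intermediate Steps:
h = -59/24 (h = 7*(-¼) - 17*1/24 = -7/4 - 17/24 = -59/24 ≈ -2.4583)
s = -6 (s = -4 - 1*2 = -4 - 2 = -6)
B(P, O) = -3*(-6 + P)/(2*O) (B(P, O) = -3*(P - 6)/(O + O) = -3*(-6 + P)/(2*O))
(h*B(s, 7))*(-14) = -59*(6 - 1*(-6))/(16*7)*(-14) = -59*(6 + 6)/(16*7)*(-14) = -59*12/(16*7)*(-14) = -59/24*18/7*(-14) = -177/28*(-14) = 177/2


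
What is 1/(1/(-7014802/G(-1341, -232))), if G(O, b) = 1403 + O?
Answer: -3507401/31 ≈ -1.1314e+5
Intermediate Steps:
1/(1/(-7014802/G(-1341, -232))) = 1/(1/(-7014802/(1403 - 1341))) = 1/(1/(-7014802/62)) = 1/(1/(-7014802*1/62)) = 1/(1/(-3507401/31)) = 1/(-31/3507401) = -3507401/31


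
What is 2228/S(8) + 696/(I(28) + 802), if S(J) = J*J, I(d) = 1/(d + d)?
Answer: 8546719/239536 ≈ 35.680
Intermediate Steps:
I(d) = 1/(2*d)
S(J) = J²
2228/S(8) + 696/(I(28) + 802) = 2228/(8²) + 696/((½)/28 + 802) = 2228/64 + 696/((½)*(1/28) + 802) = 2228*(1/64) + 696/(1/56 + 802) = 557/16 + 696/(44913/56) = 557/16 + 696*(56/44913) = 557/16 + 12992/14971 = 8546719/239536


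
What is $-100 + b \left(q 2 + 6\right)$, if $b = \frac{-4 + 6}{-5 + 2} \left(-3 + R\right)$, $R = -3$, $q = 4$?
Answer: $-44$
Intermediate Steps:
$b = 4$ ($b = \frac{-4 + 6}{-5 + 2} \left(-3 - 3\right) = \frac{2}{-3} \left(-6\right) = 2 \left(- \frac{1}{3}\right) \left(-6\right) = \left(- \frac{2}{3}\right) \left(-6\right) = 4$)
$-100 + b \left(q 2 + 6\right) = -100 + 4 \left(4 \cdot 2 + 6\right) = -100 + 4 \left(8 + 6\right) = -100 + 4 \cdot 14 = -100 + 56 = -44$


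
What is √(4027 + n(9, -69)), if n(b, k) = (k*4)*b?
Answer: √1543 ≈ 39.281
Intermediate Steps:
n(b, k) = 4*b*k (n(b, k) = (4*k)*b = 4*b*k)
√(4027 + n(9, -69)) = √(4027 + 4*9*(-69)) = √(4027 - 2484) = √1543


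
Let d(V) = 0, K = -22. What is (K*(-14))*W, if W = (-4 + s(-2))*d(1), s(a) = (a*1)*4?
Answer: 0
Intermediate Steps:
s(a) = 4*a (s(a) = a*4 = 4*a)
W = 0 (W = (-4 + 4*(-2))*0 = (-4 - 8)*0 = -12*0 = 0)
(K*(-14))*W = -22*(-14)*0 = 308*0 = 0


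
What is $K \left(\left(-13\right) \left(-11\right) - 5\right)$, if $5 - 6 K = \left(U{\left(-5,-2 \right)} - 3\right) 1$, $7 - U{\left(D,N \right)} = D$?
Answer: $-92$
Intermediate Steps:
$U{\left(D,N \right)} = 7 - D$
$K = - \frac{2}{3}$ ($K = \frac{5}{6} - \frac{\left(\left(7 - -5\right) - 3\right) 1}{6} = \frac{5}{6} - \frac{\left(\left(7 + 5\right) - 3\right) 1}{6} = \frac{5}{6} - \frac{\left(12 - 3\right) 1}{6} = \frac{5}{6} - \frac{9 \cdot 1}{6} = \frac{5}{6} - \frac{3}{2} = - \frac{2}{3} \approx -0.66667$)
$K \left(\left(-13\right) \left(-11\right) - 5\right) = - \frac{2 \left(\left(-13\right) \left(-11\right) - 5\right)}{3} = - \frac{2 \left(143 - 5\right)}{3} = \left(- \frac{2}{3}\right) 138 = -92$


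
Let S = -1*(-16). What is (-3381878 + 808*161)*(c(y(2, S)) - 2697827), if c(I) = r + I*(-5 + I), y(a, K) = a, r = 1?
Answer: 8772783119280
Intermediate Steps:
S = 16
c(I) = 1 + I*(-5 + I)
(-3381878 + 808*161)*(c(y(2, S)) - 2697827) = (-3381878 + 808*161)*((1 + 2² - 5*2) - 2697827) = (-3381878 + 130088)*((1 + 4 - 10) - 2697827) = -3251790*(-5 - 2697827) = -3251790*(-2697832) = 8772783119280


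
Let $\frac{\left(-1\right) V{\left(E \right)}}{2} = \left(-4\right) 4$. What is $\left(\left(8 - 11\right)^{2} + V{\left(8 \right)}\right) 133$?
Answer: $5453$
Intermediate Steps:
$V{\left(E \right)} = 32$ ($V{\left(E \right)} = - 2 \left(\left(-4\right) 4\right) = \left(-2\right) \left(-16\right) = 32$)
$\left(\left(8 - 11\right)^{2} + V{\left(8 \right)}\right) 133 = \left(\left(8 - 11\right)^{2} + 32\right) 133 = \left(\left(-3\right)^{2} + 32\right) 133 = \left(9 + 32\right) 133 = 41 \cdot 133 = 5453$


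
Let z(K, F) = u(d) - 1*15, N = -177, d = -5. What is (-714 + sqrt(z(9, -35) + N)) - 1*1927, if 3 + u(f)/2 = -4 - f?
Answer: -2641 + 14*I ≈ -2641.0 + 14.0*I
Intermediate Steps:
u(f) = -14 - 2*f (u(f) = -6 + 2*(-4 - f) = -6 + (-8 - 2*f) = -14 - 2*f)
z(K, F) = -19 (z(K, F) = (-14 - 2*(-5)) - 1*15 = (-14 + 10) - 15 = -4 - 15 = -19)
(-714 + sqrt(z(9, -35) + N)) - 1*1927 = (-714 + sqrt(-19 - 177)) - 1*1927 = (-714 + sqrt(-196)) - 1927 = (-714 + 14*I) - 1927 = -2641 + 14*I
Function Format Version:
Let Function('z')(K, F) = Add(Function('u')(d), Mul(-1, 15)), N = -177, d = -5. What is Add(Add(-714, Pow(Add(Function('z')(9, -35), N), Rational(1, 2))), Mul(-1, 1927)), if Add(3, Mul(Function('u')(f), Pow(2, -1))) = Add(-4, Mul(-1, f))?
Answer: Add(-2641, Mul(14, I)) ≈ Add(-2641.0, Mul(14.000, I))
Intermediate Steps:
Function('u')(f) = Add(-14, Mul(-2, f)) (Function('u')(f) = Add(-6, Mul(2, Add(-4, Mul(-1, f)))) = Add(-6, Add(-8, Mul(-2, f))) = Add(-14, Mul(-2, f)))
Function('z')(K, F) = -19 (Function('z')(K, F) = Add(Add(-14, Mul(-2, -5)), Mul(-1, 15)) = Add(Add(-14, 10), -15) = Add(-4, -15) = -19)
Add(Add(-714, Pow(Add(Function('z')(9, -35), N), Rational(1, 2))), Mul(-1, 1927)) = Add(Add(-714, Pow(Add(-19, -177), Rational(1, 2))), Mul(-1, 1927)) = Add(Add(-714, Pow(-196, Rational(1, 2))), -1927) = Add(Add(-714, Mul(14, I)), -1927) = Add(-2641, Mul(14, I))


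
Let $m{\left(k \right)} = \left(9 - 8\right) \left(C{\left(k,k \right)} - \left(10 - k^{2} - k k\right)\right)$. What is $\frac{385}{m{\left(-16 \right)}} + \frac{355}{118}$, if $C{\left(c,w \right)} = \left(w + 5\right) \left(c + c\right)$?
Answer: $\frac{12450}{3599} \approx 3.4593$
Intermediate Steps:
$C{\left(c,w \right)} = 2 c \left(5 + w\right)$ ($C{\left(c,w \right)} = \left(5 + w\right) 2 c = 2 c \left(5 + w\right)$)
$m{\left(k \right)} = -10 + 2 k^{2} + 2 k \left(5 + k\right)$ ($m{\left(k \right)} = \left(9 - 8\right) \left(2 k \left(5 + k\right) - \left(10 - k^{2} - k k\right)\right) = 1 \left(2 k \left(5 + k\right) + \left(\left(k^{2} + k^{2}\right) - 10\right)\right) = 1 \left(2 k \left(5 + k\right) + \left(2 k^{2} - 10\right)\right) = 1 \left(2 k \left(5 + k\right) + \left(-10 + 2 k^{2}\right)\right) = 1 \left(-10 + 2 k^{2} + 2 k \left(5 + k\right)\right) = -10 + 2 k^{2} + 2 k \left(5 + k\right)$)
$\frac{385}{m{\left(-16 \right)}} + \frac{355}{118} = \frac{385}{-10 + 4 \left(-16\right)^{2} + 10 \left(-16\right)} + \frac{355}{118} = \frac{385}{-10 + 4 \cdot 256 - 160} + 355 \cdot \frac{1}{118} = \frac{385}{-10 + 1024 - 160} + \frac{355}{118} = \frac{385}{854} + \frac{355}{118} = 385 \cdot \frac{1}{854} + \frac{355}{118} = \frac{55}{122} + \frac{355}{118} = \frac{12450}{3599}$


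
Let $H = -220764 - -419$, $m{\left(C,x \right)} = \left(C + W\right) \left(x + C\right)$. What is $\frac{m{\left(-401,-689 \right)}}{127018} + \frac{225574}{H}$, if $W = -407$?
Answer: $\frac{82705145034}{13993890605} \approx 5.9101$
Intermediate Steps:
$m{\left(C,x \right)} = \left(-407 + C\right) \left(C + x\right)$ ($m{\left(C,x \right)} = \left(C - 407\right) \left(x + C\right) = \left(-407 + C\right) \left(C + x\right)$)
$H = -220345$ ($H = -220764 + 419 = -220345$)
$\frac{m{\left(-401,-689 \right)}}{127018} + \frac{225574}{H} = \frac{\left(-401\right)^{2} - -163207 - -280423 - -276289}{127018} + \frac{225574}{-220345} = \left(160801 + 163207 + 280423 + 276289\right) \frac{1}{127018} + 225574 \left(- \frac{1}{220345}\right) = 880720 \cdot \frac{1}{127018} - \frac{225574}{220345} = \frac{440360}{63509} - \frac{225574}{220345} = \frac{82705145034}{13993890605}$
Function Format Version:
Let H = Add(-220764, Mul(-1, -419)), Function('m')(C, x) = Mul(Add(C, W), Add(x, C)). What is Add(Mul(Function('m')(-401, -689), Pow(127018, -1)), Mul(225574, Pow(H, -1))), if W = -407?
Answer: Rational(82705145034, 13993890605) ≈ 5.9101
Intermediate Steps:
Function('m')(C, x) = Mul(Add(-407, C), Add(C, x)) (Function('m')(C, x) = Mul(Add(C, -407), Add(x, C)) = Mul(Add(-407, C), Add(C, x)))
H = -220345 (H = Add(-220764, 419) = -220345)
Add(Mul(Function('m')(-401, -689), Pow(127018, -1)), Mul(225574, Pow(H, -1))) = Add(Mul(Add(Pow(-401, 2), Mul(-407, -401), Mul(-407, -689), Mul(-401, -689)), Pow(127018, -1)), Mul(225574, Pow(-220345, -1))) = Add(Mul(Add(160801, 163207, 280423, 276289), Rational(1, 127018)), Mul(225574, Rational(-1, 220345))) = Add(Mul(880720, Rational(1, 127018)), Rational(-225574, 220345)) = Add(Rational(440360, 63509), Rational(-225574, 220345)) = Rational(82705145034, 13993890605)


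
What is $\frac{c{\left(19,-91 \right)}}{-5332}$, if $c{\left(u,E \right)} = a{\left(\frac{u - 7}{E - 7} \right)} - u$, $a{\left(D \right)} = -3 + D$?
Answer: $\frac{271}{65317} \approx 0.004149$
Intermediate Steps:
$c{\left(u,E \right)} = -3 - u + \frac{-7 + u}{-7 + E}$ ($c{\left(u,E \right)} = \left(-3 + \frac{u - 7}{E - 7}\right) - u = \left(-3 + \frac{-7 + u}{-7 + E}\right) - u = -3 - u + \frac{-7 + u}{-7 + E}$)
$\frac{c{\left(19,-91 \right)}}{-5332} = \frac{\frac{1}{-7 - 91} \left(-7 + 19 - \left(-7 - 91\right) \left(3 + 19\right)\right)}{-5332} = \frac{-7 + 19 - \left(-98\right) 22}{-98} \left(- \frac{1}{5332}\right) = - \frac{-7 + 19 + 2156}{98} \left(- \frac{1}{5332}\right) = \left(- \frac{1}{98}\right) 2168 \left(- \frac{1}{5332}\right) = \left(- \frac{1084}{49}\right) \left(- \frac{1}{5332}\right) = \frac{271}{65317}$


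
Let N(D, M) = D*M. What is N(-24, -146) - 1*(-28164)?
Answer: 31668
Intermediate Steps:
N(-24, -146) - 1*(-28164) = -24*(-146) - 1*(-28164) = 3504 + 28164 = 31668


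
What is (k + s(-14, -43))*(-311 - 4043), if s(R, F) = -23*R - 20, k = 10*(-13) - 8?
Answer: -714056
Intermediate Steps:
k = -138 (k = -130 - 8 = -138)
s(R, F) = -20 - 23*R
(k + s(-14, -43))*(-311 - 4043) = (-138 + (-20 - 23*(-14)))*(-311 - 4043) = (-138 + (-20 + 322))*(-4354) = (-138 + 302)*(-4354) = 164*(-4354) = -714056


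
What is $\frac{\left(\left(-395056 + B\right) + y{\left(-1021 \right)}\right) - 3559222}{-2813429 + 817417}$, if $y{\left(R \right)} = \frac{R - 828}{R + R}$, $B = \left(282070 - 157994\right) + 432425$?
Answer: $\frac{6938258785}{4075856504} \approx 1.7023$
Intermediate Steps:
$B = 556501$ ($B = 124076 + 432425 = 556501$)
$y{\left(R \right)} = \frac{-828 + R}{2 R}$
$\frac{\left(\left(-395056 + B\right) + y{\left(-1021 \right)}\right) - 3559222}{-2813429 + 817417} = \frac{\left(\left(-395056 + 556501\right) + \frac{-828 - 1021}{2 \left(-1021\right)}\right) - 3559222}{-2813429 + 817417} = \frac{\left(161445 + \frac{1}{2} \left(- \frac{1}{1021}\right) \left(-1849\right)\right) - 3559222}{-1996012} = \left(\left(161445 + \frac{1849}{2042}\right) - 3559222\right) \left(- \frac{1}{1996012}\right) = \left(\frac{329672539}{2042} - 3559222\right) \left(- \frac{1}{1996012}\right) = \left(- \frac{6938258785}{2042}\right) \left(- \frac{1}{1996012}\right) = \frac{6938258785}{4075856504}$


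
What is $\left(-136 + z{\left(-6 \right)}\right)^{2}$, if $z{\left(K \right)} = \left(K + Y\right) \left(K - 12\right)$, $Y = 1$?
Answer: $2116$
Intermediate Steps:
$z{\left(K \right)} = \left(1 + K\right) \left(-12 + K\right)$ ($z{\left(K \right)} = \left(K + 1\right) \left(K - 12\right) = \left(1 + K\right) \left(-12 + K\right)$)
$\left(-136 + z{\left(-6 \right)}\right)^{2} = \left(-136 - \left(-54 - 36\right)\right)^{2} = \left(-136 + \left(-12 + 36 + 66\right)\right)^{2} = \left(-136 + 90\right)^{2} = \left(-46\right)^{2} = 2116$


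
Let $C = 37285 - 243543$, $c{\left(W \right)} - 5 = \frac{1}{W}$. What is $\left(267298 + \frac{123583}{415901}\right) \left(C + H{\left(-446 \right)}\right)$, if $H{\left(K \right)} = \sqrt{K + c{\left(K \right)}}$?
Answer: $- \frac{22929625354988898}{415901} + \frac{111169629081 i \sqrt{87722402}}{185491846} \approx -5.5132 \cdot 10^{10} + 5.6133 \cdot 10^{6} i$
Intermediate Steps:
$c{\left(W \right)} = 5 + \frac{1}{W}$
$H{\left(K \right)} = \sqrt{5 + K + \frac{1}{K}}$ ($H{\left(K \right)} = \sqrt{K + \left(5 + \frac{1}{K}\right)} = \sqrt{5 + K + \frac{1}{K}}$)
$C = -206258$
$\left(267298 + \frac{123583}{415901}\right) \left(C + H{\left(-446 \right)}\right) = \left(267298 + \frac{123583}{415901}\right) \left(-206258 + \sqrt{5 - 446 + \frac{1}{-446}}\right) = \left(267298 + 123583 \cdot \frac{1}{415901}\right) \left(-206258 + \sqrt{5 - 446 - \frac{1}{446}}\right) = \left(267298 + \frac{123583}{415901}\right) \left(-206258 + \sqrt{- \frac{196687}{446}}\right) = \frac{111169629081 \left(-206258 + \frac{i \sqrt{87722402}}{446}\right)}{415901} = - \frac{22929625354988898}{415901} + \frac{111169629081 i \sqrt{87722402}}{185491846}$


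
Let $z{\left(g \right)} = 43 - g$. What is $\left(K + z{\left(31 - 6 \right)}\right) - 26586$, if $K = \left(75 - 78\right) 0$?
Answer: $-26568$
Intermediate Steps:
$K = 0$ ($K = \left(-3\right) 0 = 0$)
$\left(K + z{\left(31 - 6 \right)}\right) - 26586 = \left(0 + \left(43 - \left(31 - 6\right)\right)\right) - 26586 = \left(0 + \left(43 - 25\right)\right) - 26586 = \left(0 + 18\right) - 26586 = 18 - 26586 = -26568$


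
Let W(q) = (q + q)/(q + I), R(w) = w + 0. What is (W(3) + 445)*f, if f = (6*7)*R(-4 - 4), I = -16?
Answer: -1941744/13 ≈ -1.4937e+5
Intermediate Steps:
R(w) = w
W(q) = 2*q/(-16 + q) (W(q) = (q + q)/(q - 16) = (2*q)/(-16 + q) = 2*q/(-16 + q))
f = -336 (f = (6*7)*(-4 - 4) = 42*(-8) = -336)
(W(3) + 445)*f = (2*3/(-16 + 3) + 445)*(-336) = (2*3/(-13) + 445)*(-336) = (2*3*(-1/13) + 445)*(-336) = (-6/13 + 445)*(-336) = (5779/13)*(-336) = -1941744/13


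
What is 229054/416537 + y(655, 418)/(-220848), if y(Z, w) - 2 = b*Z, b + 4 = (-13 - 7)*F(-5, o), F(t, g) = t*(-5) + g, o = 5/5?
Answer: 32258185643/15331893896 ≈ 2.1040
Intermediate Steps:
o = 1 (o = 5*(1/5) = 1)
F(t, g) = g - 5*t (F(t, g) = -5*t + g = g - 5*t)
b = -524 (b = -4 + (-13 - 7)*(1 - 5*(-5)) = -4 - 20*(1 + 25) = -4 - 20*26 = -4 - 520 = -524)
y(Z, w) = 2 - 524*Z
229054/416537 + y(655, 418)/(-220848) = 229054/416537 + (2 - 524*655)/(-220848) = 229054*(1/416537) + (2 - 343220)*(-1/220848) = 229054/416537 - 343218*(-1/220848) = 229054/416537 + 57203/36808 = 32258185643/15331893896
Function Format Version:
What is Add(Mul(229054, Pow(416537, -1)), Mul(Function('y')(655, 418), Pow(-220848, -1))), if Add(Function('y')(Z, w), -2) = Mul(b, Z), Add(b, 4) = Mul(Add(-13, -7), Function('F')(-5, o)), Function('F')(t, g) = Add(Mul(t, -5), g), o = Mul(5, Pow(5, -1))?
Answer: Rational(32258185643, 15331893896) ≈ 2.1040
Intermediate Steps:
o = 1 (o = Mul(5, Rational(1, 5)) = 1)
Function('F')(t, g) = Add(g, Mul(-5, t)) (Function('F')(t, g) = Add(Mul(-5, t), g) = Add(g, Mul(-5, t)))
b = -524 (b = Add(-4, Mul(Add(-13, -7), Add(1, Mul(-5, -5)))) = Add(-4, Mul(-20, Add(1, 25))) = Add(-4, Mul(-20, 26)) = Add(-4, -520) = -524)
Function('y')(Z, w) = Add(2, Mul(-524, Z))
Add(Mul(229054, Pow(416537, -1)), Mul(Function('y')(655, 418), Pow(-220848, -1))) = Add(Mul(229054, Pow(416537, -1)), Mul(Add(2, Mul(-524, 655)), Pow(-220848, -1))) = Add(Mul(229054, Rational(1, 416537)), Mul(Add(2, -343220), Rational(-1, 220848))) = Add(Rational(229054, 416537), Mul(-343218, Rational(-1, 220848))) = Add(Rational(229054, 416537), Rational(57203, 36808)) = Rational(32258185643, 15331893896)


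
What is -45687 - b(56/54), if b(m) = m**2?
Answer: -33306607/729 ≈ -45688.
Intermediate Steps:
-45687 - b(56/54) = -45687 - (56/54)**2 = -45687 - (56*(1/54))**2 = -45687 - (28/27)**2 = -45687 - 1*784/729 = -45687 - 784/729 = -33306607/729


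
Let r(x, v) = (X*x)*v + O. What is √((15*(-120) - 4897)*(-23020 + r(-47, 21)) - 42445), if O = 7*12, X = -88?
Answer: I*√428114685 ≈ 20691.0*I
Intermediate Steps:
O = 84
r(x, v) = 84 - 88*v*x (r(x, v) = (-88*x)*v + 84 = -88*v*x + 84 = 84 - 88*v*x)
√((15*(-120) - 4897)*(-23020 + r(-47, 21)) - 42445) = √((15*(-120) - 4897)*(-23020 + (84 - 88*21*(-47))) - 42445) = √((-1800 - 4897)*(-23020 + (84 + 86856)) - 42445) = √(-6697*(-23020 + 86940) - 42445) = √(-6697*63920 - 42445) = √(-428072240 - 42445) = √(-428114685) = I*√428114685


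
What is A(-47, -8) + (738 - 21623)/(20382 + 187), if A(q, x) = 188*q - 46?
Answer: -182714743/20569 ≈ -8883.0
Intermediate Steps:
A(q, x) = -46 + 188*q
A(-47, -8) + (738 - 21623)/(20382 + 187) = (-46 + 188*(-47)) + (738 - 21623)/(20382 + 187) = (-46 - 8836) - 20885/20569 = -8882 - 20885*1/20569 = -8882 - 20885/20569 = -182714743/20569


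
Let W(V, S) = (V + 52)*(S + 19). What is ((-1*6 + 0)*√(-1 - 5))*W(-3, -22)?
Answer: 882*I*√6 ≈ 2160.4*I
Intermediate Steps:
W(V, S) = (19 + S)*(52 + V) (W(V, S) = (52 + V)*(19 + S) = (19 + S)*(52 + V))
((-1*6 + 0)*√(-1 - 5))*W(-3, -22) = ((-1*6 + 0)*√(-1 - 5))*(988 + 19*(-3) + 52*(-22) - 22*(-3)) = ((-6 + 0)*√(-6))*(988 - 57 - 1144 + 66) = -6*I*√6*(-147) = 882*I*√6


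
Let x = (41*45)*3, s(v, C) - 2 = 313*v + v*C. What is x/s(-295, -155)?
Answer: -1845/15536 ≈ -0.11876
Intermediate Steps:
s(v, C) = 2 + 313*v + C*v (s(v, C) = 2 + (313*v + v*C) = 2 + (313*v + C*v) = 2 + 313*v + C*v)
x = 5535 (x = 1845*3 = 5535)
x/s(-295, -155) = 5535/(2 + 313*(-295) - 155*(-295)) = 5535/(2 - 92335 + 45725) = 5535/(-46608) = 5535*(-1/46608) = -1845/15536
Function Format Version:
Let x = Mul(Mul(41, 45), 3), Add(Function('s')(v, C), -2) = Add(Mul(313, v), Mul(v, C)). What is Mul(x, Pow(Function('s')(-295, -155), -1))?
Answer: Rational(-1845, 15536) ≈ -0.11876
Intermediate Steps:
Function('s')(v, C) = Add(2, Mul(313, v), Mul(C, v)) (Function('s')(v, C) = Add(2, Add(Mul(313, v), Mul(v, C))) = Add(2, Add(Mul(313, v), Mul(C, v))) = Add(2, Mul(313, v), Mul(C, v)))
x = 5535 (x = Mul(1845, 3) = 5535)
Mul(x, Pow(Function('s')(-295, -155), -1)) = Mul(5535, Pow(Add(2, Mul(313, -295), Mul(-155, -295)), -1)) = Mul(5535, Pow(Add(2, -92335, 45725), -1)) = Mul(5535, Pow(-46608, -1)) = Mul(5535, Rational(-1, 46608)) = Rational(-1845, 15536)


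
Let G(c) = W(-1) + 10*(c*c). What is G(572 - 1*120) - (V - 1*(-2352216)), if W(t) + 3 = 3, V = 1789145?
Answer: -2098321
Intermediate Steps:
W(t) = 0 (W(t) = -3 + 3 = 0)
G(c) = 10*c² (G(c) = 0 + 10*(c*c) = 0 + 10*c² = 10*c²)
G(572 - 1*120) - (V - 1*(-2352216)) = 10*(572 - 1*120)² - (1789145 - 1*(-2352216)) = 10*(572 - 120)² - (1789145 + 2352216) = 10*452² - 1*4141361 = 10*204304 - 4141361 = 2043040 - 4141361 = -2098321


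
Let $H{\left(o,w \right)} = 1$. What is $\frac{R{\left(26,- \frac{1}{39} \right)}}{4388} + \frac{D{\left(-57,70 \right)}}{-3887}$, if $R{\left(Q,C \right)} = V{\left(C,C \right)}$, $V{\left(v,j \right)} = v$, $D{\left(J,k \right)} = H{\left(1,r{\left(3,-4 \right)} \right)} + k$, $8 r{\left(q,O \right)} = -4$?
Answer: $- \frac{934943}{51168468} \approx -0.018272$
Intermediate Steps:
$r{\left(q,O \right)} = - \frac{1}{2}$ ($r{\left(q,O \right)} = \frac{1}{8} \left(-4\right) = - \frac{1}{2}$)
$D{\left(J,k \right)} = 1 + k$
$R{\left(Q,C \right)} = C$
$\frac{R{\left(26,- \frac{1}{39} \right)}}{4388} + \frac{D{\left(-57,70 \right)}}{-3887} = \frac{\left(-1\right) \frac{1}{39}}{4388} + \frac{1 + 70}{-3887} = \left(-1\right) \frac{1}{39} \cdot \frac{1}{4388} + 71 \left(- \frac{1}{3887}\right) = \left(- \frac{1}{39}\right) \frac{1}{4388} - \frac{71}{3887} = - \frac{1}{171132} - \frac{71}{3887} = - \frac{934943}{51168468}$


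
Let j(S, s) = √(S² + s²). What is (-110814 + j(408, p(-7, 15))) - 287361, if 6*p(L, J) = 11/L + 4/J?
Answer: -398175 + √66069580369/630 ≈ -3.9777e+5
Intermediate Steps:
p(L, J) = 2/(3*J) + 11/(6*L) (p(L, J) = (11/L + 4/J)/6 = (4/J + 11/L)/6 = 2/(3*J) + 11/(6*L))
(-110814 + j(408, p(-7, 15))) - 287361 = (-110814 + √(408² + ((⅔)/15 + (11/6)/(-7))²)) - 287361 = (-110814 + √(166464 + ((⅔)*(1/15) + (11/6)*(-⅐))²)) - 287361 = (-110814 + √(166464 + (2/45 - 11/42)²)) - 287361 = (-110814 + √(166464 + (-137/630)²)) - 287361 = (-110814 + √(166464 + 18769/396900)) - 287361 = (-110814 + √(66069580369/396900)) - 287361 = (-110814 + √66069580369/630) - 287361 = -398175 + √66069580369/630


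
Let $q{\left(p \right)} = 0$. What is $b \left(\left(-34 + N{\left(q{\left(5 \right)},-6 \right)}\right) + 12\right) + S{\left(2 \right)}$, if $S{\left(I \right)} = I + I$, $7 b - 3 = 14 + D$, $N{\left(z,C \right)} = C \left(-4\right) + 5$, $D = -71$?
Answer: $-50$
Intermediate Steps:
$N{\left(z,C \right)} = 5 - 4 C$ ($N{\left(z,C \right)} = - 4 C + 5 = 5 - 4 C$)
$b = - \frac{54}{7}$ ($b = \frac{3}{7} + \frac{14 - 71}{7} = \frac{3}{7} + \frac{1}{7} \left(-57\right) = \frac{3}{7} - \frac{57}{7} = - \frac{54}{7} \approx -7.7143$)
$S{\left(I \right)} = 2 I$
$b \left(\left(-34 + N{\left(q{\left(5 \right)},-6 \right)}\right) + 12\right) + S{\left(2 \right)} = - \frac{54 \left(\left(-34 + \left(5 - -24\right)\right) + 12\right)}{7} + 2 \cdot 2 = - \frac{54 \left(\left(-34 + \left(5 + 24\right)\right) + 12\right)}{7} + 4 = - \frac{54 \left(\left(-34 + 29\right) + 12\right)}{7} + 4 = - \frac{54 \left(-5 + 12\right)}{7} + 4 = \left(- \frac{54}{7}\right) 7 + 4 = -54 + 4 = -50$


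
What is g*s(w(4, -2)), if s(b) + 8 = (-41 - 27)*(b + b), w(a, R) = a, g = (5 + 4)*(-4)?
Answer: 19872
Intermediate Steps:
g = -36 (g = 9*(-4) = -36)
s(b) = -8 - 136*b (s(b) = -8 + (-41 - 27)*(b + b) = -8 - 136*b)
g*s(w(4, -2)) = -36*(-8 - 136*4) = -36*(-8 - 544) = -36*(-552) = 19872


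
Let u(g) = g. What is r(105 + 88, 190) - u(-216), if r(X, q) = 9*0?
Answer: 216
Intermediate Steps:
r(X, q) = 0
r(105 + 88, 190) - u(-216) = 0 - 1*(-216) = 0 + 216 = 216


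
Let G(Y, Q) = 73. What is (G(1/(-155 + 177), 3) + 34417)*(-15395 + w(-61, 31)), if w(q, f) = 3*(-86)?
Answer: -539871970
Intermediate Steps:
w(q, f) = -258
(G(1/(-155 + 177), 3) + 34417)*(-15395 + w(-61, 31)) = (73 + 34417)*(-15395 - 258) = 34490*(-15653) = -539871970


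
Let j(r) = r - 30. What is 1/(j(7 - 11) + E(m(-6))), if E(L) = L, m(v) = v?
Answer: -1/40 ≈ -0.025000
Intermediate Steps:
j(r) = -30 + r
1/(j(7 - 11) + E(m(-6))) = 1/((-30 + (7 - 11)) - 6) = 1/((-30 - 4) - 6) = 1/(-34 - 6) = 1/(-40) = -1/40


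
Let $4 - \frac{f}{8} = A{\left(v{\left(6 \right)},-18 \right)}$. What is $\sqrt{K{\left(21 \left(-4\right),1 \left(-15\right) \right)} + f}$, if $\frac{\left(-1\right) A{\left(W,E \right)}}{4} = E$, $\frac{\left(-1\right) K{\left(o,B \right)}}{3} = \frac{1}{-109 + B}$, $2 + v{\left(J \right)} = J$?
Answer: $\frac{i \sqrt{2091043}}{62} \approx 23.323 i$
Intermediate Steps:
$v{\left(J \right)} = -2 + J$
$K{\left(o,B \right)} = - \frac{3}{-109 + B}$
$A{\left(W,E \right)} = - 4 E$
$f = -544$ ($f = 32 - 8 \left(\left(-4\right) \left(-18\right)\right) = 32 - 576 = -544$)
$\sqrt{K{\left(21 \left(-4\right),1 \left(-15\right) \right)} + f} = \sqrt{- \frac{3}{-109 + 1 \left(-15\right)} - 544} = \sqrt{- \frac{3}{-109 - 15} - 544} = \sqrt{- \frac{3}{-124} - 544} = \sqrt{\left(-3\right) \left(- \frac{1}{124}\right) - 544} = \sqrt{\frac{3}{124} - 544} = \sqrt{- \frac{67453}{124}} = \frac{i \sqrt{2091043}}{62}$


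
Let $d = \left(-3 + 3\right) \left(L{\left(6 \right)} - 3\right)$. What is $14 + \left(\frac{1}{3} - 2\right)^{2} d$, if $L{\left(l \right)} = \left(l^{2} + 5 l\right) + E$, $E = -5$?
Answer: $14$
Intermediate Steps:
$L{\left(l \right)} = -5 + l^{2} + 5 l$ ($L{\left(l \right)} = \left(l^{2} + 5 l\right) - 5 = -5 + l^{2} + 5 l$)
$d = 0$ ($d = \left(-3 + 3\right) \left(\left(-5 + 6^{2} + 5 \cdot 6\right) - 3\right) = 0 \left(\left(-5 + 36 + 30\right) - 3\right) = 0 \left(61 - 3\right) = 0 \cdot 58 = 0$)
$14 + \left(\frac{1}{3} - 2\right)^{2} d = 14 + \left(\frac{1}{3} - 2\right)^{2} \cdot 0 = 14 + \left(- \frac{5}{3}\right)^{2} \cdot 0 = 14 + \frac{25}{9} \cdot 0 = 14 + 0 = 14$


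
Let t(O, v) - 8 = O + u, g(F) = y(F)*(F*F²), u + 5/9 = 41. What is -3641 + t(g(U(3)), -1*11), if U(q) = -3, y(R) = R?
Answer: -31604/9 ≈ -3511.6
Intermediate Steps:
u = 364/9 (u = -5/9 + 41 = 364/9 ≈ 40.444)
g(F) = F⁴ (g(F) = F*(F*F²) = F*F³ = F⁴)
t(O, v) = 436/9 + O (t(O, v) = 8 + (O + 364/9) = 8 + (364/9 + O) = 436/9 + O)
-3641 + t(g(U(3)), -1*11) = -3641 + (436/9 + (-3)⁴) = -3641 + (436/9 + 81) = -3641 + 1165/9 = -31604/9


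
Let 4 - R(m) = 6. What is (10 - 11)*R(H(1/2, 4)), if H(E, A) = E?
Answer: 2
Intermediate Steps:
R(m) = -2 (R(m) = 4 - 1*6 = 4 - 6 = -2)
(10 - 11)*R(H(1/2, 4)) = (10 - 11)*(-2) = -1*(-2) = 2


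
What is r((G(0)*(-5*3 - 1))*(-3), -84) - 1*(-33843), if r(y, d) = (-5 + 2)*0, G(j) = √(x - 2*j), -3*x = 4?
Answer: 33843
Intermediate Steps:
x = -4/3 (x = -⅓*4 = -4/3 ≈ -1.3333)
G(j) = √(-4/3 - 2*j)
r(y, d) = 0 (r(y, d) = -3*0 = 0)
r((G(0)*(-5*3 - 1))*(-3), -84) - 1*(-33843) = 0 - 1*(-33843) = 0 + 33843 = 33843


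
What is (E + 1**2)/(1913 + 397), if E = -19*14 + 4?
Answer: -87/770 ≈ -0.11299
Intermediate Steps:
E = -262 (E = -266 + 4 = -262)
(E + 1**2)/(1913 + 397) = (-262 + 1**2)/(1913 + 397) = (-262 + 1)/2310 = -261*1/2310 = -87/770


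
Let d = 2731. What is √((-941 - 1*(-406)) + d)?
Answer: 6*√61 ≈ 46.862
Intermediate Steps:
√((-941 - 1*(-406)) + d) = √((-941 - 1*(-406)) + 2731) = √((-941 + 406) + 2731) = √(-535 + 2731) = √2196 = 6*√61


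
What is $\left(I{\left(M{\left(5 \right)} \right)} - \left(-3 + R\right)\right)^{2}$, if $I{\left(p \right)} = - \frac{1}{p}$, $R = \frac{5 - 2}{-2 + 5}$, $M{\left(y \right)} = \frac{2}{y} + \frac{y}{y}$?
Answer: $\frac{81}{49} \approx 1.6531$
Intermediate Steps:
$M{\left(y \right)} = 1 + \frac{2}{y}$ ($M{\left(y \right)} = \frac{2}{y} + 1 = 1 + \frac{2}{y}$)
$R = 1$ ($R = \frac{3}{3} = 3 \cdot \frac{1}{3} = 1$)
$\left(I{\left(M{\left(5 \right)} \right)} - \left(-3 + R\right)\right)^{2} = \left(- \frac{1}{\frac{1}{5} \left(2 + 5\right)} + \left(3 - 1\right)\right)^{2} = \left(- \frac{1}{\frac{1}{5} \cdot 7} + \left(3 - 1\right)\right)^{2} = \left(- \frac{1}{\frac{7}{5}} + 2\right)^{2} = \left(\left(-1\right) \frac{5}{7} + 2\right)^{2} = \left(- \frac{5}{7} + 2\right)^{2} = \left(\frac{9}{7}\right)^{2} = \frac{81}{49}$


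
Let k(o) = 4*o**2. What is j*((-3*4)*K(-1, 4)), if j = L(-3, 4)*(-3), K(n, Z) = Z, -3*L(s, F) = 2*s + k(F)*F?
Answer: -12000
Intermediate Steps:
L(s, F) = -4*F**3/3 - 2*s/3 (L(s, F) = -(2*s + (4*F**2)*F)/3 = -(2*s + 4*F**3)/3 = -4*F**3/3 - 2*s/3)
j = 250 (j = (-4/3*4**3 - 2/3*(-3))*(-3) = (-4/3*64 + 2)*(-3) = (-256/3 + 2)*(-3) = -250/3*(-3) = 250)
j*((-3*4)*K(-1, 4)) = 250*(-3*4*4) = 250*(-12*4) = 250*(-48) = -12000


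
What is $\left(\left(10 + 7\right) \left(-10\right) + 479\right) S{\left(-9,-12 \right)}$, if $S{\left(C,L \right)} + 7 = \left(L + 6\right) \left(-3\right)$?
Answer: $3399$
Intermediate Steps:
$S{\left(C,L \right)} = -25 - 3 L$ ($S{\left(C,L \right)} = -7 + \left(L + 6\right) \left(-3\right) = -7 + \left(6 + L\right) \left(-3\right) = -7 - \left(18 + 3 L\right) = -25 - 3 L$)
$\left(\left(10 + 7\right) \left(-10\right) + 479\right) S{\left(-9,-12 \right)} = \left(\left(10 + 7\right) \left(-10\right) + 479\right) \left(-25 - -36\right) = \left(17 \left(-10\right) + 479\right) \left(-25 + 36\right) = \left(-170 + 479\right) 11 = 309 \cdot 11 = 3399$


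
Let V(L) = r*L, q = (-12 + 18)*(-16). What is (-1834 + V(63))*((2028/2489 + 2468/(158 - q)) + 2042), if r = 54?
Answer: 1017336130944/316103 ≈ 3.2184e+6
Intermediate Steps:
q = -96 (q = 6*(-16) = -96)
V(L) = 54*L
(-1834 + V(63))*((2028/2489 + 2468/(158 - q)) + 2042) = (-1834 + 54*63)*((2028/2489 + 2468/(158 - 1*(-96))) + 2042) = (-1834 + 3402)*((2028*(1/2489) + 2468/(158 + 96)) + 2042) = 1568*((2028/2489 + 2468/254) + 2042) = 1568*((2028/2489 + 2468*(1/254)) + 2042) = 1568*((2028/2489 + 1234/127) + 2042) = 1568*(3328982/316103 + 2042) = 1568*(648811308/316103) = 1017336130944/316103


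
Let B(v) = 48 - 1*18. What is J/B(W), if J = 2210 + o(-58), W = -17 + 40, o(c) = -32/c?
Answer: 32053/435 ≈ 73.685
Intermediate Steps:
W = 23
J = 64106/29 (J = 2210 - 32/(-58) = 2210 - 32*(-1/58) = 2210 + 16/29 = 64106/29 ≈ 2210.6)
B(v) = 30 (B(v) = 48 - 18 = 30)
J/B(W) = (64106/29)/30 = (64106/29)*(1/30) = 32053/435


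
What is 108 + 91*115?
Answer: 10573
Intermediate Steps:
108 + 91*115 = 108 + 10465 = 10573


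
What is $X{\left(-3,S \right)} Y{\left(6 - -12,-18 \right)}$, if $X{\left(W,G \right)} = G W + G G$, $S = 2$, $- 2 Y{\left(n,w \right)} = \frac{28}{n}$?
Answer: $\frac{14}{9} \approx 1.5556$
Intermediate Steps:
$Y{\left(n,w \right)} = - \frac{14}{n}$ ($Y{\left(n,w \right)} = - \frac{28 \frac{1}{n}}{2} = - \frac{14}{n}$)
$X{\left(W,G \right)} = G^{2} + G W$ ($X{\left(W,G \right)} = G W + G^{2} = G^{2} + G W$)
$X{\left(-3,S \right)} Y{\left(6 - -12,-18 \right)} = 2 \left(2 - 3\right) \left(- \frac{14}{6 - -12}\right) = 2 \left(-1\right) \left(- \frac{14}{6 + 12}\right) = - 2 \left(- \frac{14}{18}\right) = - 2 \left(\left(-14\right) \frac{1}{18}\right) = \left(-2\right) \left(- \frac{7}{9}\right) = \frac{14}{9}$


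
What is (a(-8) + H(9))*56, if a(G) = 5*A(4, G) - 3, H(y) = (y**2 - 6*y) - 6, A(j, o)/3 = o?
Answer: -5712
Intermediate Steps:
A(j, o) = 3*o
H(y) = -6 + y**2 - 6*y
a(G) = -3 + 15*G (a(G) = 5*(3*G) - 3 = 15*G - 3 = -3 + 15*G)
(a(-8) + H(9))*56 = ((-3 + 15*(-8)) + (-6 + 9**2 - 6*9))*56 = ((-3 - 120) + (-6 + 81 - 54))*56 = (-123 + 21)*56 = -102*56 = -5712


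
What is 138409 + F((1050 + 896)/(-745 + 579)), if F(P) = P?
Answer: 11486974/83 ≈ 1.3840e+5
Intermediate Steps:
138409 + F((1050 + 896)/(-745 + 579)) = 138409 + (1050 + 896)/(-745 + 579) = 138409 + 1946/(-166) = 138409 + 1946*(-1/166) = 138409 - 973/83 = 11486974/83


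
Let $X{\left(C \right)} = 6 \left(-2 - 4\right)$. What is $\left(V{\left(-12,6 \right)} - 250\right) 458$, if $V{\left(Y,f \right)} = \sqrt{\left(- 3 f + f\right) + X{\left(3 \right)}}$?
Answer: $-114500 + 1832 i \sqrt{3} \approx -1.145 \cdot 10^{5} + 3173.1 i$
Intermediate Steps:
$X{\left(C \right)} = -36$ ($X{\left(C \right)} = 6 \left(-6\right) = -36$)
$V{\left(Y,f \right)} = \sqrt{-36 - 2 f}$ ($V{\left(Y,f \right)} = \sqrt{\left(- 3 f + f\right) - 36} = \sqrt{- 2 f - 36} = \sqrt{-36 - 2 f}$)
$\left(V{\left(-12,6 \right)} - 250\right) 458 = \left(\sqrt{-36 - 12} - 250\right) 458 = \left(\sqrt{-48} - 250\right) 458 = \left(4 i \sqrt{3} - 250\right) 458 = \left(-250 + 4 i \sqrt{3}\right) 458 = -114500 + 1832 i \sqrt{3}$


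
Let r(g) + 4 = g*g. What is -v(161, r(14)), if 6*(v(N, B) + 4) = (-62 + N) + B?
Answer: -89/2 ≈ -44.500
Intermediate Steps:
r(g) = -4 + g**2 (r(g) = -4 + g*g = -4 + g**2)
v(N, B) = -43/3 + B/6 + N/6 (v(N, B) = -4 + ((-62 + N) + B)/6 = -4 + (-62 + B + N)/6 = -4 + (-31/3 + B/6 + N/6) = -43/3 + B/6 + N/6)
-v(161, r(14)) = -(-43/3 + (-4 + 14**2)/6 + (1/6)*161) = -(-43/3 + (-4 + 196)/6 + 161/6) = -(-43/3 + (1/6)*192 + 161/6) = -(-43/3 + 32 + 161/6) = -1*89/2 = -89/2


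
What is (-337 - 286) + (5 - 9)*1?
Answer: -627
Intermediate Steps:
(-337 - 286) + (5 - 9)*1 = -623 - 4*1 = -623 - 4 = -627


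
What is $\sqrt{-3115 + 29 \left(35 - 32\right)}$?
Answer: $2 i \sqrt{757} \approx 55.027 i$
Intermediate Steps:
$\sqrt{-3115 + 29 \left(35 - 32\right)} = \sqrt{-3115 + 29 \cdot 3} = \sqrt{-3115 + 87} = \sqrt{-3028} = 2 i \sqrt{757}$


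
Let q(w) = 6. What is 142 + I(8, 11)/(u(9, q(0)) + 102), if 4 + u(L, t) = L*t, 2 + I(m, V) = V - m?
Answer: 21585/152 ≈ 142.01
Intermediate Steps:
I(m, V) = -2 + V - m (I(m, V) = -2 + (V - m) = -2 + V - m)
u(L, t) = -4 + L*t
142 + I(8, 11)/(u(9, q(0)) + 102) = 142 + (-2 + 11 - 1*8)/((-4 + 9*6) + 102) = 142 + (-2 + 11 - 8)/((-4 + 54) + 102) = 142 + 1/(50 + 102) = 142 + 1/152 = 21585/152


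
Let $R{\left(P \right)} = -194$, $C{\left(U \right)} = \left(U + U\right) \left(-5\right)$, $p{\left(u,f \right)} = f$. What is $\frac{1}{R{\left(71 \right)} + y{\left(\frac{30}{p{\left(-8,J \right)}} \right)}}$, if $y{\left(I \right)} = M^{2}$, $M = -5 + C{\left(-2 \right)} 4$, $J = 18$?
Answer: $\frac{1}{5431} \approx 0.00018413$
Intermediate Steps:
$C{\left(U \right)} = - 10 U$ ($C{\left(U \right)} = 2 U \left(-5\right) = - 10 U$)
$M = 75$ ($M = -5 + \left(-10\right) \left(-2\right) 4 = -5 + 20 \cdot 4 = -5 + 80 = 75$)
$y{\left(I \right)} = 5625$ ($y{\left(I \right)} = 75^{2} = 5625$)
$\frac{1}{R{\left(71 \right)} + y{\left(\frac{30}{p{\left(-8,J \right)}} \right)}} = \frac{1}{-194 + 5625} = \frac{1}{5431}$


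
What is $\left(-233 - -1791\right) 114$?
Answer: $177612$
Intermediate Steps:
$\left(-233 - -1791\right) 114 = \left(-233 + 1791\right) 114 = 1558 \cdot 114 = 177612$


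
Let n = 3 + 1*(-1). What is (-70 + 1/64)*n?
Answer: -4479/32 ≈ -139.97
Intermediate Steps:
n = 2 (n = 3 - 1 = 2)
(-70 + 1/64)*n = (-70 + 1/64)*2 = -4479/64*2 = -4479/32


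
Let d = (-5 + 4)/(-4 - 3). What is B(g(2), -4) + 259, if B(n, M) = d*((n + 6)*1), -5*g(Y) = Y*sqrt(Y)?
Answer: 1819/7 - 2*sqrt(2)/35 ≈ 259.78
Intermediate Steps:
g(Y) = -Y**(3/2)/5 (g(Y) = -Y*sqrt(Y)/5 = -Y**(3/2)/5)
d = 1/7 (d = -1/(-7) = -1*(-1/7) = 1/7 ≈ 0.14286)
B(n, M) = 6/7 + n/7 (B(n, M) = ((n + 6)*1)/7 = ((6 + n)*1)/7 = (6 + n)/7 = 6/7 + n/7)
B(g(2), -4) + 259 = (6/7 + (-2*sqrt(2)/5)/7) + 259 = (6/7 - 2*sqrt(2)/35) + 259 = 1819/7 - 2*sqrt(2)/35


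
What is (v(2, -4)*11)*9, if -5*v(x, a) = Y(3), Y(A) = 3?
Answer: -297/5 ≈ -59.400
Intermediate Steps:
v(x, a) = -⅗ (v(x, a) = -⅕*3 = -⅗)
(v(2, -4)*11)*9 = -⅗*11*9 = -33/5*9 = -297/5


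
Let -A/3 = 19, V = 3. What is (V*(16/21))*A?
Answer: -912/7 ≈ -130.29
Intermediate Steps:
A = -57 (A = -3*19 = -57)
(V*(16/21))*A = (3*(16/21))*(-57) = (16/7)*(-57) = -912/7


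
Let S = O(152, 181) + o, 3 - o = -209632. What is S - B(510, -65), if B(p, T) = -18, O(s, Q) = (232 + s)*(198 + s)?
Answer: 344053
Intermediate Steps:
o = 209635 (o = 3 - 1*(-209632) = 3 + 209632 = 209635)
O(s, Q) = (198 + s)*(232 + s)
S = 344035 (S = (45936 + 152**2 + 430*152) + 209635 = (45936 + 23104 + 65360) + 209635 = 134400 + 209635 = 344035)
S - B(510, -65) = 344035 - 1*(-18) = 344035 + 18 = 344053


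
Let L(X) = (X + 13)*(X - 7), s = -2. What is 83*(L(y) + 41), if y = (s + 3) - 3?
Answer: -4814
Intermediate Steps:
y = -2 (y = (-2 + 3) - 3 = 1 - 3 = -2)
L(X) = (-7 + X)*(13 + X) (L(X) = (13 + X)*(-7 + X) = (-7 + X)*(13 + X))
83*(L(y) + 41) = 83*((-91 + (-2)² + 6*(-2)) + 41) = 83*((-91 + 4 - 12) + 41) = 83*(-99 + 41) = 83*(-58) = -4814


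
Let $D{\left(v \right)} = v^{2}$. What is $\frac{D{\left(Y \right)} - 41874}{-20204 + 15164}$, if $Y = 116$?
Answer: $\frac{14209}{2520} \approx 5.6385$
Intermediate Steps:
$\frac{D{\left(Y \right)} - 41874}{-20204 + 15164} = \frac{116^{2} - 41874}{-20204 + 15164} = \frac{13456 - 41874}{-5040} = \left(-28418\right) \left(- \frac{1}{5040}\right) = \frac{14209}{2520}$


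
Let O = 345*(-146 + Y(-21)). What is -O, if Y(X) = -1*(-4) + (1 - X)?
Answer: 41400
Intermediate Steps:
Y(X) = 5 - X (Y(X) = 4 + (1 - X) = 5 - X)
O = -41400 (O = 345*(-146 + (5 - 1*(-21))) = 345*(-146 + (5 + 21)) = 345*(-146 + 26) = 345*(-120) = -41400)
-O = -1*(-41400) = 41400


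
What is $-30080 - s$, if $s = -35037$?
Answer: $4957$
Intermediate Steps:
$-30080 - s = -30080 - -35037 = -30080 + 35037 = 4957$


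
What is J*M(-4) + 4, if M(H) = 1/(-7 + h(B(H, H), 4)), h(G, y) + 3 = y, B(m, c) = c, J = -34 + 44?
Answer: 7/3 ≈ 2.3333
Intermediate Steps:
J = 10
h(G, y) = -3 + y
M(H) = -1/6 (M(H) = 1/(-7 + (-3 + 4)) = 1/(-7 + 1) = 1/(-6) = -1/6)
J*M(-4) + 4 = 10*(-1/6) + 4 = -5/3 + 4 = 7/3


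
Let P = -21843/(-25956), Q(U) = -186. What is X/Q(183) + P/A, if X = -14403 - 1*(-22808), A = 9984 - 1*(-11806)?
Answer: -264094792189/5844339480 ≈ -45.188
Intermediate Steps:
A = 21790 (A = 9984 + 11806 = 21790)
X = 8405 (X = -14403 + 22808 = 8405)
P = 2427/2884 (P = -21843*(-1/25956) = 2427/2884 ≈ 0.84154)
X/Q(183) + P/A = 8405/(-186) + (2427/2884)/21790 = 8405*(-1/186) + (2427/2884)*(1/21790) = -8405/186 + 2427/62842360 = -264094792189/5844339480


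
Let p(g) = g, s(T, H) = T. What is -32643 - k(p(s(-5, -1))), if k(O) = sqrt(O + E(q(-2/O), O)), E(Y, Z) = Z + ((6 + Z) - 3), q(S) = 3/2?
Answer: -32643 - 2*I*sqrt(3) ≈ -32643.0 - 3.4641*I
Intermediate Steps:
q(S) = 3/2 (q(S) = 3*(1/2) = 3/2)
E(Y, Z) = 3 + 2*Z (E(Y, Z) = Z + (3 + Z) = 3 + 2*Z)
k(O) = sqrt(3 + 3*O) (k(O) = sqrt(O + (3 + 2*O)) = sqrt(3 + 3*O))
-32643 - k(p(s(-5, -1))) = -32643 - sqrt(3 + 3*(-5)) = -32643 - sqrt(3 - 15) = -32643 - sqrt(-12) = -32643 - 2*I*sqrt(3)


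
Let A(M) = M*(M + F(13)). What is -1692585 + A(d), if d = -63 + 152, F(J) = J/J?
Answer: -1684575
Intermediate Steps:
F(J) = 1
d = 89
A(M) = M*(1 + M) (A(M) = M*(M + 1) = M*(1 + M))
-1692585 + A(d) = -1692585 + 89*(1 + 89) = -1692585 + 89*90 = -1692585 + 8010 = -1684575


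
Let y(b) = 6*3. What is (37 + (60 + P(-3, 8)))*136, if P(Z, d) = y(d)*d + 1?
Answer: 32912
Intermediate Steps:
y(b) = 18
P(Z, d) = 1 + 18*d (P(Z, d) = 18*d + 1 = 1 + 18*d)
(37 + (60 + P(-3, 8)))*136 = (37 + (60 + (1 + 18*8)))*136 = (37 + (60 + (1 + 144)))*136 = (37 + (60 + 145))*136 = (37 + 205)*136 = 242*136 = 32912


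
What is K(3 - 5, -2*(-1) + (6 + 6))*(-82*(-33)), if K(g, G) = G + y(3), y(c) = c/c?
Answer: 40590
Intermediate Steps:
y(c) = 1
K(g, G) = 1 + G (K(g, G) = G + 1 = 1 + G)
K(3 - 5, -2*(-1) + (6 + 6))*(-82*(-33)) = (1 + (-2*(-1) + (6 + 6)))*(-82*(-33)) = (1 + (2 + 12))*2706 = (1 + 14)*2706 = 15*2706 = 40590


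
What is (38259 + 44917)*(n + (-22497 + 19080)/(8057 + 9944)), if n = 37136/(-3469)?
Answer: -56587852459784/62445469 ≈ -9.0620e+5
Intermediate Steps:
n = -37136/3469 (n = 37136*(-1/3469) = -37136/3469 ≈ -10.705)
(38259 + 44917)*(n + (-22497 + 19080)/(8057 + 9944)) = (38259 + 44917)*(-37136/3469 + (-22497 + 19080)/(8057 + 9944)) = 83176*(-37136/3469 - 3417/18001) = 83176*(-680338709/62445469) = -56587852459784/62445469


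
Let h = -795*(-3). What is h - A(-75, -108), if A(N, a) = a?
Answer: 2493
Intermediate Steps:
h = 2385
h - A(-75, -108) = 2385 - 1*(-108) = 2385 + 108 = 2493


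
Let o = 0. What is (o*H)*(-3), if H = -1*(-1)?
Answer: 0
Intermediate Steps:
H = 1
(o*H)*(-3) = (0*1)*(-3) = 0*(-3) = 0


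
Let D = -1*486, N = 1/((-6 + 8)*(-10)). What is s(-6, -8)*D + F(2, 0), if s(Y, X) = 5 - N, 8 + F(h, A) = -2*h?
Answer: -24663/10 ≈ -2466.3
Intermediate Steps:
F(h, A) = -8 - 2*h
N = -1/20 (N = -⅒/2 = (½)*(-⅒) = -1/20 ≈ -0.050000)
s(Y, X) = 101/20 (s(Y, X) = 5 - 1*(-1/20) = 5 + 1/20 = 101/20)
D = -486
s(-6, -8)*D + F(2, 0) = (101/20)*(-486) + (-8 - 2*2) = -24543/10 + (-8 - 4) = -24543/10 - 12 = -24663/10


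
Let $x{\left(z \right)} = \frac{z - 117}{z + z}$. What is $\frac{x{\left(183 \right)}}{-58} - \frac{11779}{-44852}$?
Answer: $\frac{20590365}{79343188} \approx 0.25951$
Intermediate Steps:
$x{\left(z \right)} = \frac{-117 + z}{2 z}$
$\frac{x{\left(183 \right)}}{-58} - \frac{11779}{-44852} = \frac{\frac{1}{2} \cdot \frac{1}{183} \left(-117 + 183\right)}{-58} - \frac{11779}{-44852} = \frac{1}{2} \cdot \frac{1}{183} \cdot 66 \left(- \frac{1}{58}\right) - - \frac{11779}{44852} = \frac{11}{61} \left(- \frac{1}{58}\right) + \frac{11779}{44852} = - \frac{11}{3538} + \frac{11779}{44852} = \frac{20590365}{79343188}$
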